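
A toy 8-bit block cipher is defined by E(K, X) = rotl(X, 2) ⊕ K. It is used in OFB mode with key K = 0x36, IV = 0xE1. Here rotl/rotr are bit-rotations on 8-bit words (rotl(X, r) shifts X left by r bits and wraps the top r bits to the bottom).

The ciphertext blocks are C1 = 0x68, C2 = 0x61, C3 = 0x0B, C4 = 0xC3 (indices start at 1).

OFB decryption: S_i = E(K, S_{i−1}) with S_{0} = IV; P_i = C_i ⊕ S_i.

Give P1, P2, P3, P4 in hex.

P1: S = E(K, 0xE1) = 0xB1; 0x68 ⊕ 0xB1 = 0xD9.
P2: S = E(K, 0xB1) = 0xF0; 0x61 ⊕ 0xF0 = 0x91.
P3: S = E(K, 0xF0) = 0xF5; 0x0B ⊕ 0xF5 = 0xFE.
P4: S = E(K, 0xF5) = 0xE1; 0xC3 ⊕ 0xE1 = 0x22.

P1 = 0xD9, P2 = 0x91, P3 = 0xFE, P4 = 0x22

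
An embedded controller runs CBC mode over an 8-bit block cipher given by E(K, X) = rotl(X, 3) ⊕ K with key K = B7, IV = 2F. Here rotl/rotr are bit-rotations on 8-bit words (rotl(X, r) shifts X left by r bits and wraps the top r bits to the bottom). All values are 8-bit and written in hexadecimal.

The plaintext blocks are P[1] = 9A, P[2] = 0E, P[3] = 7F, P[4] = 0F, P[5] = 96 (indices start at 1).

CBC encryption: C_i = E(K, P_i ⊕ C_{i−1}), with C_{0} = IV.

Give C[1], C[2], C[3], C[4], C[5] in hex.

C[1] = 1A, C[2] = 17, C[3] = F4, C[4] = 68, C[5] = 40

C[1]: P[1] ⊕ 2F = B5; E(K, B5) = 1A.
C[2]: P[2] ⊕ 1A = 14; E(K, 14) = 17.
C[3]: P[3] ⊕ 17 = 68; E(K, 68) = F4.
C[4]: P[4] ⊕ F4 = FB; E(K, FB) = 68.
C[5]: P[5] ⊕ 68 = FE; E(K, FE) = 40.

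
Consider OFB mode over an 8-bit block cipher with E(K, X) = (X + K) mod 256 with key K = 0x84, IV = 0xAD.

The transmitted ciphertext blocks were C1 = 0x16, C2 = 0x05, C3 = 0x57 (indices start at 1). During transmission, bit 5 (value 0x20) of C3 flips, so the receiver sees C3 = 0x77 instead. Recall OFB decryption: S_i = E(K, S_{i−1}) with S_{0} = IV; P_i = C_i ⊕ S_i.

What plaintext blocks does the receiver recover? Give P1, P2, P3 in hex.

P1 = 0x27, P2 = 0xB0, P3 = 0x4E

Only C3 changed, to 0x77. In OFB, a change in C_i flips the same bit in P_i only; the keystream is unaffected. Decrypting the received ciphertext:
P1: S = E(K, 0xAD) = 0x31; 0x16 ⊕ 0x31 = 0x27.
P2: S = E(K, 0x31) = 0xB5; 0x05 ⊕ 0xB5 = 0xB0.
P3: S = E(K, 0xB5) = 0x39; 0x77 ⊕ 0x39 = 0x4E.
Blocks that differ from the original plaintext: P3.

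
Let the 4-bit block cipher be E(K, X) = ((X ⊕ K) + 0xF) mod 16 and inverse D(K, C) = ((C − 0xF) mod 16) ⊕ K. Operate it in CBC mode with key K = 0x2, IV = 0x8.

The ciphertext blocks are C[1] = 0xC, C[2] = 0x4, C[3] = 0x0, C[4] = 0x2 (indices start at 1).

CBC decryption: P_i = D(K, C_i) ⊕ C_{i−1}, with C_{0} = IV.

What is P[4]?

P[4]: D(K, 0x2) = 0x1; 0x1 ⊕ 0x0 = 0x1.

P[4] = 0x1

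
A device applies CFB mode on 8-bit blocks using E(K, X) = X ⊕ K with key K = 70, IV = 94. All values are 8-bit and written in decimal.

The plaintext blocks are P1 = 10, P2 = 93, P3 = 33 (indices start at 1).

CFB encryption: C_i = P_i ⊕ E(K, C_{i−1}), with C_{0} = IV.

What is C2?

C1: E(K, 94) = 24; 10 ⊕ 24 = 18.
C2: E(K, 18) = 84; 93 ⊕ 84 = 9.

C2 = 9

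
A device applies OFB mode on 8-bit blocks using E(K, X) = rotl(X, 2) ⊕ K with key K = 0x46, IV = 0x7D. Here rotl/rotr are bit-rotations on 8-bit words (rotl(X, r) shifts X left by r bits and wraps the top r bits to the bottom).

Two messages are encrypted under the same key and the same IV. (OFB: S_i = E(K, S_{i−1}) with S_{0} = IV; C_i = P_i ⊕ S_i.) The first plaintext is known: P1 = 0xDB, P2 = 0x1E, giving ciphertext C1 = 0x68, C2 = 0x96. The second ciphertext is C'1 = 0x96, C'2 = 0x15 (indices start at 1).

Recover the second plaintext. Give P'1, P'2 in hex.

P'1 = 0x25, P'2 = 0x9D

In OFB with a reused IV, both messages share the same keystream S_i, so C_i ⊕ C'_i = P_i ⊕ P'_i and thus P'_i = P_i ⊕ C_i ⊕ C'_i.
P'1: 0xDB ⊕ 0x68 ⊕ 0x96 = 0x25.
P'2: 0x1E ⊕ 0x96 ⊕ 0x15 = 0x9D.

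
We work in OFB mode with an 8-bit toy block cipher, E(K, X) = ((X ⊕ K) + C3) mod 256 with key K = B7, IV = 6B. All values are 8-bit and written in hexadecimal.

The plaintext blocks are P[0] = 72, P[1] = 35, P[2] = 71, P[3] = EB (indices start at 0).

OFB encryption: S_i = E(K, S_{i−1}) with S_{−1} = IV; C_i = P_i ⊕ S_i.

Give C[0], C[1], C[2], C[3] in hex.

C[0] = ED, C[1] = DE, C[2] = 6E, C[3] = 80

C[0]: S = E(K, 6B) = 9F; 72 ⊕ 9F = ED.
C[1]: S = E(K, 9F) = EB; 35 ⊕ EB = DE.
C[2]: S = E(K, EB) = 1F; 71 ⊕ 1F = 6E.
C[3]: S = E(K, 1F) = 6B; EB ⊕ 6B = 80.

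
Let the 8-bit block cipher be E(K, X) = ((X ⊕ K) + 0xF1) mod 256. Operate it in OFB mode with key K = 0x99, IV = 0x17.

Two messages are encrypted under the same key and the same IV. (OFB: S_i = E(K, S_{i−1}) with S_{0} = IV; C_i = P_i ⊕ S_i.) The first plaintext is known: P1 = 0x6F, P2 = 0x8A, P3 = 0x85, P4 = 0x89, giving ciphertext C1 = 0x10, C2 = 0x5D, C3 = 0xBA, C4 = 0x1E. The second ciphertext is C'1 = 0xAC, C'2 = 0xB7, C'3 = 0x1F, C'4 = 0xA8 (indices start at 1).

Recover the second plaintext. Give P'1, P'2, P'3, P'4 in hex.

In OFB with a reused IV, both messages share the same keystream S_i, so C_i ⊕ C'_i = P_i ⊕ P'_i and thus P'_i = P_i ⊕ C_i ⊕ C'_i.
P'1: 0x6F ⊕ 0x10 ⊕ 0xAC = 0xD3.
P'2: 0x8A ⊕ 0x5D ⊕ 0xB7 = 0x60.
P'3: 0x85 ⊕ 0xBA ⊕ 0x1F = 0x20.
P'4: 0x89 ⊕ 0x1E ⊕ 0xA8 = 0x3F.

P'1 = 0xD3, P'2 = 0x60, P'3 = 0x20, P'4 = 0x3F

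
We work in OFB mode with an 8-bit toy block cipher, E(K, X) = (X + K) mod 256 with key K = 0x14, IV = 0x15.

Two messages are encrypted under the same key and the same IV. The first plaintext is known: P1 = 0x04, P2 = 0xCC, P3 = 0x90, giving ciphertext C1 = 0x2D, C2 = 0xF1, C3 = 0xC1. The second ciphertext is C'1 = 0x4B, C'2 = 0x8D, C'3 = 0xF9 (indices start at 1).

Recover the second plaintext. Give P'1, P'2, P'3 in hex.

P'1 = 0x62, P'2 = 0xB0, P'3 = 0xA8

In OFB with a reused IV, both messages share the same keystream S_i, so C_i ⊕ C'_i = P_i ⊕ P'_i and thus P'_i = P_i ⊕ C_i ⊕ C'_i.
P'1: 0x04 ⊕ 0x2D ⊕ 0x4B = 0x62.
P'2: 0xCC ⊕ 0xF1 ⊕ 0x8D = 0xB0.
P'3: 0x90 ⊕ 0xC1 ⊕ 0xF9 = 0xA8.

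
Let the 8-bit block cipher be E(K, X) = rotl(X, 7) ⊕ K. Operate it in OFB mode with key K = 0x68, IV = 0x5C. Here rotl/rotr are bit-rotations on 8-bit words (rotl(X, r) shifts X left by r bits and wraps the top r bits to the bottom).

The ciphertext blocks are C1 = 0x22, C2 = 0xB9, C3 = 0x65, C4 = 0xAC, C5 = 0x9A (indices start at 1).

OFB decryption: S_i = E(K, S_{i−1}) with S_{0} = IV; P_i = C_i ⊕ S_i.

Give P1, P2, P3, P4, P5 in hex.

P1 = 0x64, P2 = 0xF2, P3 = 0xA8, P4 = 0x22, P5 = 0xB5

P1: S = E(K, 0x5C) = 0x46; 0x22 ⊕ 0x46 = 0x64.
P2: S = E(K, 0x46) = 0x4B; 0xB9 ⊕ 0x4B = 0xF2.
P3: S = E(K, 0x4B) = 0xCD; 0x65 ⊕ 0xCD = 0xA8.
P4: S = E(K, 0xCD) = 0x8E; 0xAC ⊕ 0x8E = 0x22.
P5: S = E(K, 0x8E) = 0x2F; 0x9A ⊕ 0x2F = 0xB5.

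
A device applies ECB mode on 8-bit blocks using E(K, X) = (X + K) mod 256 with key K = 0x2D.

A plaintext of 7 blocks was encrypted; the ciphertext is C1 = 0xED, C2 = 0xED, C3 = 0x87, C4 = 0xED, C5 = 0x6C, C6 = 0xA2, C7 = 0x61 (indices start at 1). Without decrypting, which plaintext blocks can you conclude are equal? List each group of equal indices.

P1 = P2 = P4

ECB encrypts each block independently with the same key, so equal ciphertext blocks imply equal plaintext blocks.
C1 = C2 = C4 = 0xED, so P1 = P2 = P4.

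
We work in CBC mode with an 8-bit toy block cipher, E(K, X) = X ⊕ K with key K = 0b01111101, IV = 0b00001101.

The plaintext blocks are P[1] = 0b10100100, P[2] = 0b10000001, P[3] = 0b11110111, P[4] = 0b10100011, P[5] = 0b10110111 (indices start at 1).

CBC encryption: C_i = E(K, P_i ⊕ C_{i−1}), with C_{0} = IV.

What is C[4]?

C[4] = 0b01111100

C[1]: P[1] ⊕ 0b00001101 = 0b10101001; E(K, 0b10101001) = 0b11010100.
C[2]: P[2] ⊕ 0b11010100 = 0b01010101; E(K, 0b01010101) = 0b00101000.
C[3]: P[3] ⊕ 0b00101000 = 0b11011111; E(K, 0b11011111) = 0b10100010.
C[4]: P[4] ⊕ 0b10100010 = 0b00000001; E(K, 0b00000001) = 0b01111100.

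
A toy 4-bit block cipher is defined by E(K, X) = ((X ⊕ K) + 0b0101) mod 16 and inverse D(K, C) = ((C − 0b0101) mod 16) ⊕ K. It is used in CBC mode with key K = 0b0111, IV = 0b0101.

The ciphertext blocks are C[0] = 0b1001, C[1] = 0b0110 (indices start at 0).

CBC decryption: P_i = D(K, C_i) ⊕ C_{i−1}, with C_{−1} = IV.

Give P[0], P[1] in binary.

P[0]: D(K, 0b1001) = 0b0011; 0b0011 ⊕ 0b0101 = 0b0110.
P[1]: D(K, 0b0110) = 0b0110; 0b0110 ⊕ 0b1001 = 0b1111.

P[0] = 0b0110, P[1] = 0b1111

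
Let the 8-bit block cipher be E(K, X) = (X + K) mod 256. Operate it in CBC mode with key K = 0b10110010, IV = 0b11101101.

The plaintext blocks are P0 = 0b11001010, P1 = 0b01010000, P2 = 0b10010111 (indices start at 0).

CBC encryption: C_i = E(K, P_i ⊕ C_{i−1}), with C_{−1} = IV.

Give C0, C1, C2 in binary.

C0: P0 ⊕ 0b11101101 = 0b00100111; E(K, 0b00100111) = 0b11011001.
C1: P1 ⊕ 0b11011001 = 0b10001001; E(K, 0b10001001) = 0b00111011.
C2: P2 ⊕ 0b00111011 = 0b10101100; E(K, 0b10101100) = 0b01011110.

C0 = 0b11011001, C1 = 0b00111011, C2 = 0b01011110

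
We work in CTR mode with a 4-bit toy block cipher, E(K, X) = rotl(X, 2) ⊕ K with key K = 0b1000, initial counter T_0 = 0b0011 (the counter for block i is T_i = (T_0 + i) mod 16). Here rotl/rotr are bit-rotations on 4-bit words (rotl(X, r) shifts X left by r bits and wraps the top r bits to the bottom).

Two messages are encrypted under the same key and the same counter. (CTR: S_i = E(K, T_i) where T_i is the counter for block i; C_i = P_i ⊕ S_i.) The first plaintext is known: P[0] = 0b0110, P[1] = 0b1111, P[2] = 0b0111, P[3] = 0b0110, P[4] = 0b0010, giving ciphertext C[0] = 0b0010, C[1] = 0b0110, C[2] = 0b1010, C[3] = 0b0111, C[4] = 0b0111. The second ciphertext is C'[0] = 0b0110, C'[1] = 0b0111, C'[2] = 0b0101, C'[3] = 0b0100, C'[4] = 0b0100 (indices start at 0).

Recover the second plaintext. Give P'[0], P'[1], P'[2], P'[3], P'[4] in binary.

P'[0] = 0b0010, P'[1] = 0b1110, P'[2] = 0b1000, P'[3] = 0b0101, P'[4] = 0b0001

In CTR with a reused counter, both messages share the same keystream S_i, so C_i ⊕ C'_i = P_i ⊕ P'_i and thus P'_i = P_i ⊕ C_i ⊕ C'_i.
P'[0]: 0b0110 ⊕ 0b0010 ⊕ 0b0110 = 0b0010.
P'[1]: 0b1111 ⊕ 0b0110 ⊕ 0b0111 = 0b1110.
P'[2]: 0b0111 ⊕ 0b1010 ⊕ 0b0101 = 0b1000.
P'[3]: 0b0110 ⊕ 0b0111 ⊕ 0b0100 = 0b0101.
P'[4]: 0b0010 ⊕ 0b0111 ⊕ 0b0100 = 0b0001.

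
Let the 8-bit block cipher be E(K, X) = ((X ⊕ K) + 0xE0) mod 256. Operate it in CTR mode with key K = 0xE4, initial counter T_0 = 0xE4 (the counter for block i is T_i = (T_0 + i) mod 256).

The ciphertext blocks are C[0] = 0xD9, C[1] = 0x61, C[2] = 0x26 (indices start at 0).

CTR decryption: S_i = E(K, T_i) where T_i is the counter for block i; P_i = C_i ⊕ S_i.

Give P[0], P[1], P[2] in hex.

P[0]: T = 0xE4, S = E(K, T) = 0xE0; 0xD9 ⊕ 0xE0 = 0x39.
P[1]: T = 0xE5, S = E(K, T) = 0xE1; 0x61 ⊕ 0xE1 = 0x80.
P[2]: T = 0xE6, S = E(K, T) = 0xE2; 0x26 ⊕ 0xE2 = 0xC4.

P[0] = 0x39, P[1] = 0x80, P[2] = 0xC4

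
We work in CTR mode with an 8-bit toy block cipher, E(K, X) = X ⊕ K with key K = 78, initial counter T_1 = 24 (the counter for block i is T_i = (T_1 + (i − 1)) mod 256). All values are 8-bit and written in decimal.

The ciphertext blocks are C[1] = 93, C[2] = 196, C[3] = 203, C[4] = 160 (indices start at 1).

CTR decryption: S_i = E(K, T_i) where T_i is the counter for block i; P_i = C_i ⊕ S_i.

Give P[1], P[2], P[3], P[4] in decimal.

P[1] = 11, P[2] = 147, P[3] = 159, P[4] = 245

P[1]: T = 24, S = E(K, T) = 86; 93 ⊕ 86 = 11.
P[2]: T = 25, S = E(K, T) = 87; 196 ⊕ 87 = 147.
P[3]: T = 26, S = E(K, T) = 84; 203 ⊕ 84 = 159.
P[4]: T = 27, S = E(K, T) = 85; 160 ⊕ 85 = 245.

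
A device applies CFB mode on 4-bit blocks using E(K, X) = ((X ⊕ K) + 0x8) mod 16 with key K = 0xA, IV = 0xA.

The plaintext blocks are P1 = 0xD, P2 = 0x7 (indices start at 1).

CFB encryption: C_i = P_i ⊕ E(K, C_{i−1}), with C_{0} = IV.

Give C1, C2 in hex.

C1 = 0x5, C2 = 0x0

C1: E(K, 0xA) = 0x8; 0xD ⊕ 0x8 = 0x5.
C2: E(K, 0x5) = 0x7; 0x7 ⊕ 0x7 = 0x0.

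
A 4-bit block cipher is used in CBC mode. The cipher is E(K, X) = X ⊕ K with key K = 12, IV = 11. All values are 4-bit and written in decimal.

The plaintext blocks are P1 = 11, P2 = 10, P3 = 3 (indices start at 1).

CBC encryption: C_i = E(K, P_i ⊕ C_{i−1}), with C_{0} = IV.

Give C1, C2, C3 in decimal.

C1 = 12, C2 = 10, C3 = 5

C1: P1 ⊕ 11 = 0; E(K, 0) = 12.
C2: P2 ⊕ 12 = 6; E(K, 6) = 10.
C3: P3 ⊕ 10 = 9; E(K, 9) = 5.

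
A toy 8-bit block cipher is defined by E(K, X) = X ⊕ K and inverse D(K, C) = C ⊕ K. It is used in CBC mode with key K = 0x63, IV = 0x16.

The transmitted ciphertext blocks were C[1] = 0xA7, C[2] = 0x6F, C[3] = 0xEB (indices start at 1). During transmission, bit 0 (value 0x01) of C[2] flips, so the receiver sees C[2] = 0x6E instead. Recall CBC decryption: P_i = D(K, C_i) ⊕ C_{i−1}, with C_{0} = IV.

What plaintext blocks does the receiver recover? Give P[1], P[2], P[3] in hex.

P[1] = 0xD2, P[2] = 0xAA, P[3] = 0xE6

Only C[2] changed, to 0x6E. In CBC, a change in C_i garbles P_i and flips the same bit in P_{i+1}. Decrypting the received ciphertext:
P[1]: D(K, 0xA7) = 0xC4; 0xC4 ⊕ 0x16 = 0xD2.
P[2]: D(K, 0x6E) = 0x0D; 0x0D ⊕ 0xA7 = 0xAA.
P[3]: D(K, 0xEB) = 0x88; 0x88 ⊕ 0x6E = 0xE6.
Blocks that differ from the original plaintext: P[2], P[3].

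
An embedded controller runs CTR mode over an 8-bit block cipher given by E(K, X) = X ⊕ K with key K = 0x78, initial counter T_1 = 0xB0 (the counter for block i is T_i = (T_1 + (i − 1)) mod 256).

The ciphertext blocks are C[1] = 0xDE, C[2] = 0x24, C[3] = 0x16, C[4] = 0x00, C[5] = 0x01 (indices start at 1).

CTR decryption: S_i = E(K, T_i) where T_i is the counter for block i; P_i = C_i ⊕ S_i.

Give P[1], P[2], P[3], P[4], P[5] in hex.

P[1] = 0x16, P[2] = 0xED, P[3] = 0xDC, P[4] = 0xCB, P[5] = 0xCD

P[1]: T = 0xB0, S = E(K, T) = 0xC8; 0xDE ⊕ 0xC8 = 0x16.
P[2]: T = 0xB1, S = E(K, T) = 0xC9; 0x24 ⊕ 0xC9 = 0xED.
P[3]: T = 0xB2, S = E(K, T) = 0xCA; 0x16 ⊕ 0xCA = 0xDC.
P[4]: T = 0xB3, S = E(K, T) = 0xCB; 0x00 ⊕ 0xCB = 0xCB.
P[5]: T = 0xB4, S = E(K, T) = 0xCC; 0x01 ⊕ 0xCC = 0xCD.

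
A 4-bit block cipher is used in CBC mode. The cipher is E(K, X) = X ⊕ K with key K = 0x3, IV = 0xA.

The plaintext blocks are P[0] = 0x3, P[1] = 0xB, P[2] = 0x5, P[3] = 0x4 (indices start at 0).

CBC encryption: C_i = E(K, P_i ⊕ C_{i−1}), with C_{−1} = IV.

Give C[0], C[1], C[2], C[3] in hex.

C[0] = 0xA, C[1] = 0x2, C[2] = 0x4, C[3] = 0x3

C[0]: P[0] ⊕ 0xA = 0x9; E(K, 0x9) = 0xA.
C[1]: P[1] ⊕ 0xA = 0x1; E(K, 0x1) = 0x2.
C[2]: P[2] ⊕ 0x2 = 0x7; E(K, 0x7) = 0x4.
C[3]: P[3] ⊕ 0x4 = 0x0; E(K, 0x0) = 0x3.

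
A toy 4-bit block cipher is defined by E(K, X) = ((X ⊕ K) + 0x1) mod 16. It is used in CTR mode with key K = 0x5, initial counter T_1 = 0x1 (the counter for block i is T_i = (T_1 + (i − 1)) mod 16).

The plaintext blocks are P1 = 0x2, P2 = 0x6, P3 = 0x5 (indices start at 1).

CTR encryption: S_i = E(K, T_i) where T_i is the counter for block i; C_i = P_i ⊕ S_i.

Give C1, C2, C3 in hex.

C1 = 0x7, C2 = 0xE, C3 = 0x2

C1: T = 0x1, S = E(K, T) = 0x5; 0x2 ⊕ 0x5 = 0x7.
C2: T = 0x2, S = E(K, T) = 0x8; 0x6 ⊕ 0x8 = 0xE.
C3: T = 0x3, S = E(K, T) = 0x7; 0x5 ⊕ 0x7 = 0x2.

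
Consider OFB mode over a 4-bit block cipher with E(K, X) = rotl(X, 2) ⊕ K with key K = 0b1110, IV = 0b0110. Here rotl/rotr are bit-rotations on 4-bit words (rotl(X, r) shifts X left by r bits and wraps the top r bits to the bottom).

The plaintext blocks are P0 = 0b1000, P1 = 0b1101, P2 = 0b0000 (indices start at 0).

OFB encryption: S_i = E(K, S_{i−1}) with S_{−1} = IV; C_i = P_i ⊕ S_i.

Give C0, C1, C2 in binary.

C0 = 0b1111, C1 = 0b1110, C2 = 0b0010

C0: S = E(K, 0b0110) = 0b0111; 0b1000 ⊕ 0b0111 = 0b1111.
C1: S = E(K, 0b0111) = 0b0011; 0b1101 ⊕ 0b0011 = 0b1110.
C2: S = E(K, 0b0011) = 0b0010; 0b0000 ⊕ 0b0010 = 0b0010.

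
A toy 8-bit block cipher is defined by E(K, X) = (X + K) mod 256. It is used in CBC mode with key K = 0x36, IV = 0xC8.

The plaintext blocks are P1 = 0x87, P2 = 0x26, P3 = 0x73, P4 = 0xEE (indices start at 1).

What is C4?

CBC encryption: C_i = E(K, P_i ⊕ C_{i−1}), with C_{0} = IV.
C1: P1 ⊕ 0xC8 = 0x4F; E(K, 0x4F) = 0x85.
C2: P2 ⊕ 0x85 = 0xA3; E(K, 0xA3) = 0xD9.
C3: P3 ⊕ 0xD9 = 0xAA; E(K, 0xAA) = 0xE0.
C4: P4 ⊕ 0xE0 = 0x0E; E(K, 0x0E) = 0x44.

C4 = 0x44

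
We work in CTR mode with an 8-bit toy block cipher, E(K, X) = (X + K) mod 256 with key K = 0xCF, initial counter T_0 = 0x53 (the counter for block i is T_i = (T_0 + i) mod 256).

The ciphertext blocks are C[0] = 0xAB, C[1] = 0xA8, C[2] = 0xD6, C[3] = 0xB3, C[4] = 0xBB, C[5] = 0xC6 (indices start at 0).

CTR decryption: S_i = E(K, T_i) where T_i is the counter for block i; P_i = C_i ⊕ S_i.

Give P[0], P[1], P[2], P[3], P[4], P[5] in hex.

P[0] = 0x89, P[1] = 0x8B, P[2] = 0xF2, P[3] = 0x96, P[4] = 0x9D, P[5] = 0xE1

P[0]: T = 0x53, S = E(K, T) = 0x22; 0xAB ⊕ 0x22 = 0x89.
P[1]: T = 0x54, S = E(K, T) = 0x23; 0xA8 ⊕ 0x23 = 0x8B.
P[2]: T = 0x55, S = E(K, T) = 0x24; 0xD6 ⊕ 0x24 = 0xF2.
P[3]: T = 0x56, S = E(K, T) = 0x25; 0xB3 ⊕ 0x25 = 0x96.
P[4]: T = 0x57, S = E(K, T) = 0x26; 0xBB ⊕ 0x26 = 0x9D.
P[5]: T = 0x58, S = E(K, T) = 0x27; 0xC6 ⊕ 0x27 = 0xE1.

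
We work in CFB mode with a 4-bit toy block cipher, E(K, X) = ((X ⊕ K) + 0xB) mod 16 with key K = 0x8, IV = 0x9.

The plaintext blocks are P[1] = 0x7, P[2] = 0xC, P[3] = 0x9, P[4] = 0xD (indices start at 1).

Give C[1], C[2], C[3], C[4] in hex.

CFB encryption: C_i = P_i ⊕ E(K, C_{i−1}), with C_{0} = IV.
C[1]: E(K, 0x9) = 0xC; 0x7 ⊕ 0xC = 0xB.
C[2]: E(K, 0xB) = 0xE; 0xC ⊕ 0xE = 0x2.
C[3]: E(K, 0x2) = 0x5; 0x9 ⊕ 0x5 = 0xC.
C[4]: E(K, 0xC) = 0xF; 0xD ⊕ 0xF = 0x2.

C[1] = 0xB, C[2] = 0x2, C[3] = 0xC, C[4] = 0x2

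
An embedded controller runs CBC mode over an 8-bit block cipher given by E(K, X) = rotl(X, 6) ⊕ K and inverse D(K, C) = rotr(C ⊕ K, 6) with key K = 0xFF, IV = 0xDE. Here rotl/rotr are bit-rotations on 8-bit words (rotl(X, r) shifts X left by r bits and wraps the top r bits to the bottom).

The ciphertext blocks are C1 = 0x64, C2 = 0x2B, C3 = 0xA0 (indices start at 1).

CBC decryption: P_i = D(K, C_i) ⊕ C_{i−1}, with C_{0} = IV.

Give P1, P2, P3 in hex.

P1: D(K, 0x64) = 0x6E; 0x6E ⊕ 0xDE = 0xB0.
P2: D(K, 0x2B) = 0x53; 0x53 ⊕ 0x64 = 0x37.
P3: D(K, 0xA0) = 0x7D; 0x7D ⊕ 0x2B = 0x56.

P1 = 0xB0, P2 = 0x37, P3 = 0x56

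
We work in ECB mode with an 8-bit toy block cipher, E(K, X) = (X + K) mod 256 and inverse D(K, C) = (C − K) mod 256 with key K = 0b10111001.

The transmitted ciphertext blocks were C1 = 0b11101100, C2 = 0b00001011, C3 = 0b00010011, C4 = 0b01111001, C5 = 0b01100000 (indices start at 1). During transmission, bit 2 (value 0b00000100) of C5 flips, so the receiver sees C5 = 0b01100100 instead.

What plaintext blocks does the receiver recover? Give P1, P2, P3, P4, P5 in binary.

P1 = 0b00110011, P2 = 0b01010010, P3 = 0b01011010, P4 = 0b11000000, P5 = 0b10101011

ECB decryption: P_i = D(K, C_i).
Only C5 changed, to 0b01100100. In ECB, a change in C_i affects only P_i. Decrypting the received ciphertext:
P1: D(K, 0b11101100) = 0b00110011.
P2: D(K, 0b00001011) = 0b01010010.
P3: D(K, 0b00010011) = 0b01011010.
P4: D(K, 0b01111001) = 0b11000000.
P5: D(K, 0b01100100) = 0b10101011.
Blocks that differ from the original plaintext: P5.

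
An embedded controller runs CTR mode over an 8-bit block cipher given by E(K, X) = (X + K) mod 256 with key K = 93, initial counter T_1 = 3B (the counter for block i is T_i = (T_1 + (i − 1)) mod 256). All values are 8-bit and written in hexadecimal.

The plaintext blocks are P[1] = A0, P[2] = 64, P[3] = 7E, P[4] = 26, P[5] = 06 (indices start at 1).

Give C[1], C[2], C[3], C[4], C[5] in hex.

CTR encryption: S_i = E(K, T_i) where T_i is the counter for block i; C_i = P_i ⊕ S_i.
C[1]: T = 3B, S = E(K, T) = CE; A0 ⊕ CE = 6E.
C[2]: T = 3C, S = E(K, T) = CF; 64 ⊕ CF = AB.
C[3]: T = 3D, S = E(K, T) = D0; 7E ⊕ D0 = AE.
C[4]: T = 3E, S = E(K, T) = D1; 26 ⊕ D1 = F7.
C[5]: T = 3F, S = E(K, T) = D2; 06 ⊕ D2 = D4.

C[1] = 6E, C[2] = AB, C[3] = AE, C[4] = F7, C[5] = D4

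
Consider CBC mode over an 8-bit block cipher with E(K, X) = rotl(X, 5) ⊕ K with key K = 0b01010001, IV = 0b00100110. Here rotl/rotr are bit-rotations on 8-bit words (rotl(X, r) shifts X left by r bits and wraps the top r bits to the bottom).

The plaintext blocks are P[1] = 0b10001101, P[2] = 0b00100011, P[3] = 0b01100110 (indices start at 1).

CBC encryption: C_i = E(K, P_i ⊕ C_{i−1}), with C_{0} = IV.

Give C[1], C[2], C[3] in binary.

C[1] = 0b00100100, C[2] = 0b10110001, C[3] = 0b10101011

C[1]: P[1] ⊕ 0b00100110 = 0b10101011; E(K, 0b10101011) = 0b00100100.
C[2]: P[2] ⊕ 0b00100100 = 0b00000111; E(K, 0b00000111) = 0b10110001.
C[3]: P[3] ⊕ 0b10110001 = 0b11010111; E(K, 0b11010111) = 0b10101011.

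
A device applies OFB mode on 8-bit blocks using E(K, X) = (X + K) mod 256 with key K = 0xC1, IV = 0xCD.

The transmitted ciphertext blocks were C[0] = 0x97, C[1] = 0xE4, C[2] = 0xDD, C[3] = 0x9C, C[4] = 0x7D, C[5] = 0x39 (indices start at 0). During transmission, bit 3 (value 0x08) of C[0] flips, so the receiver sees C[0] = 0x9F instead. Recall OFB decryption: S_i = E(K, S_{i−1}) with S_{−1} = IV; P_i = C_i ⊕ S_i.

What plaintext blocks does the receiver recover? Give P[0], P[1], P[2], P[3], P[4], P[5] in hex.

Only C[0] changed, to 0x9F. In OFB, a change in C_i flips the same bit in P_i only; the keystream is unaffected. Decrypting the received ciphertext:
P[0]: S = E(K, 0xCD) = 0x8E; 0x9F ⊕ 0x8E = 0x11.
P[1]: S = E(K, 0x8E) = 0x4F; 0xE4 ⊕ 0x4F = 0xAB.
P[2]: S = E(K, 0x4F) = 0x10; 0xDD ⊕ 0x10 = 0xCD.
P[3]: S = E(K, 0x10) = 0xD1; 0x9C ⊕ 0xD1 = 0x4D.
P[4]: S = E(K, 0xD1) = 0x92; 0x7D ⊕ 0x92 = 0xEF.
P[5]: S = E(K, 0x92) = 0x53; 0x39 ⊕ 0x53 = 0x6A.
Blocks that differ from the original plaintext: P[0].

P[0] = 0x11, P[1] = 0xAB, P[2] = 0xCD, P[3] = 0x4D, P[4] = 0xEF, P[5] = 0x6A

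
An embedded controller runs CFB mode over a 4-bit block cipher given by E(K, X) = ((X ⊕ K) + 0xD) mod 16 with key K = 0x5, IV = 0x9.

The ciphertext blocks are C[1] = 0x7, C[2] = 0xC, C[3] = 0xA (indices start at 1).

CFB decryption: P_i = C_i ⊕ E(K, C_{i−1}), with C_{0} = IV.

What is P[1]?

P[1] = 0xE

P[1]: E(K, 0x9) = 0x9; 0x7 ⊕ 0x9 = 0xE.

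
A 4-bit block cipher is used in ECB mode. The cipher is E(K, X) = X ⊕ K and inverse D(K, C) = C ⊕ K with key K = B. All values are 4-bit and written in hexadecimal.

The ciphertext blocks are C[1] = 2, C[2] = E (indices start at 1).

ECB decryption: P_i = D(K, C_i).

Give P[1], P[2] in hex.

P[1]: D(K, 2) = 9.
P[2]: D(K, E) = 5.

P[1] = 9, P[2] = 5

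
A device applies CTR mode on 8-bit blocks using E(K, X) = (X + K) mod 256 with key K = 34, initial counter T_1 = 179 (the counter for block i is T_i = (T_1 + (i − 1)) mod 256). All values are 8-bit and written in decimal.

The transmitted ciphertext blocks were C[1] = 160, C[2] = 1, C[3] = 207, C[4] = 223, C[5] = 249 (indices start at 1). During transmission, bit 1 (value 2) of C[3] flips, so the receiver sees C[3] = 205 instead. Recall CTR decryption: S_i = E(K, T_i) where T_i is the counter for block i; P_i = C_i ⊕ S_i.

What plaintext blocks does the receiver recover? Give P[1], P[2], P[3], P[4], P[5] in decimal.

Only C[3] changed, to 205. In CTR, a change in C_i flips the same bit in P_i only; the keystream is unaffected. Decrypting the received ciphertext:
P[1]: T = 179, S = E(K, T) = 213; 160 ⊕ 213 = 117.
P[2]: T = 180, S = E(K, T) = 214; 1 ⊕ 214 = 215.
P[3]: T = 181, S = E(K, T) = 215; 205 ⊕ 215 = 26.
P[4]: T = 182, S = E(K, T) = 216; 223 ⊕ 216 = 7.
P[5]: T = 183, S = E(K, T) = 217; 249 ⊕ 217 = 32.
Blocks that differ from the original plaintext: P[3].

P[1] = 117, P[2] = 215, P[3] = 26, P[4] = 7, P[5] = 32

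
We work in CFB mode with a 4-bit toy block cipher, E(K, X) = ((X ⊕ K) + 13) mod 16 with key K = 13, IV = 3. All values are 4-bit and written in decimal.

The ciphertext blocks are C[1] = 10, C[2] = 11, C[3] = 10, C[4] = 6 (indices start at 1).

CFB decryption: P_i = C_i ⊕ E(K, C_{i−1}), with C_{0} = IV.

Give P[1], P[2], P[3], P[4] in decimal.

P[1] = 1, P[2] = 15, P[3] = 9, P[4] = 2

P[1]: E(K, 3) = 11; 10 ⊕ 11 = 1.
P[2]: E(K, 10) = 4; 11 ⊕ 4 = 15.
P[3]: E(K, 11) = 3; 10 ⊕ 3 = 9.
P[4]: E(K, 10) = 4; 6 ⊕ 4 = 2.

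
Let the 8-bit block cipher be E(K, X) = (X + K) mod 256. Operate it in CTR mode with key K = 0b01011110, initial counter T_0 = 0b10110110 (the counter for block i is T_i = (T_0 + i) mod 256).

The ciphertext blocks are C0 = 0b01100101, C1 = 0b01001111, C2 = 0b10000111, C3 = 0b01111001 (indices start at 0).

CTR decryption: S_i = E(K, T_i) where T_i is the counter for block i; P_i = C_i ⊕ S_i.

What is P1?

P1 = 0b01011010

P1: T = 0b10110111, S = E(K, T) = 0b00010101; 0b01001111 ⊕ 0b00010101 = 0b01011010.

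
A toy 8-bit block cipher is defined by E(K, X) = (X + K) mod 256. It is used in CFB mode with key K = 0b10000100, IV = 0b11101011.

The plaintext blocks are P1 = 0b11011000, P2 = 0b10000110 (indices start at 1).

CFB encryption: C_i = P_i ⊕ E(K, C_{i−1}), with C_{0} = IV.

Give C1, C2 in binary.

C1 = 0b10110111, C2 = 0b10111101

C1: E(K, 0b11101011) = 0b01101111; 0b11011000 ⊕ 0b01101111 = 0b10110111.
C2: E(K, 0b10110111) = 0b00111011; 0b10000110 ⊕ 0b00111011 = 0b10111101.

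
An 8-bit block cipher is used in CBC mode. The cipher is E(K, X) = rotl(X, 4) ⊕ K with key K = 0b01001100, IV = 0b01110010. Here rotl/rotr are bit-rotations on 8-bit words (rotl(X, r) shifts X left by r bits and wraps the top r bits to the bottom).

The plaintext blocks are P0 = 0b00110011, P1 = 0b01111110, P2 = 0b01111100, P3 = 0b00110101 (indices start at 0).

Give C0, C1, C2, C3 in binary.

C0 = 0b01011000, C1 = 0b00101110, C2 = 0b01101001, C3 = 0b10001001

CBC encryption: C_i = E(K, P_i ⊕ C_{i−1}), with C_{−1} = IV.
C0: P0 ⊕ 0b01110010 = 0b01000001; E(K, 0b01000001) = 0b01011000.
C1: P1 ⊕ 0b01011000 = 0b00100110; E(K, 0b00100110) = 0b00101110.
C2: P2 ⊕ 0b00101110 = 0b01010010; E(K, 0b01010010) = 0b01101001.
C3: P3 ⊕ 0b01101001 = 0b01011100; E(K, 0b01011100) = 0b10001001.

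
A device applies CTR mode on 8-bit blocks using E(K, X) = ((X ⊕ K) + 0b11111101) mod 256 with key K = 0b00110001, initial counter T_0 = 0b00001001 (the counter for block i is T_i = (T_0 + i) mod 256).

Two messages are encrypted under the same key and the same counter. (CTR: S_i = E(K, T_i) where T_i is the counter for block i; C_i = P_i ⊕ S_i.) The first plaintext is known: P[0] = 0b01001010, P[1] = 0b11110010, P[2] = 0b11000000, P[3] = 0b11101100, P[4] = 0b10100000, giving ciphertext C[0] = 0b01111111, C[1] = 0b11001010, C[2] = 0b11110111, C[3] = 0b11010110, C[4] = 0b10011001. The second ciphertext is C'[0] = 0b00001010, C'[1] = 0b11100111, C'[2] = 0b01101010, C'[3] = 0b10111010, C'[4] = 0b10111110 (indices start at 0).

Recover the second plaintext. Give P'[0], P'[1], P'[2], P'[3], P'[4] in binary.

P'[0] = 0b00111111, P'[1] = 0b11011111, P'[2] = 0b01011101, P'[3] = 0b10000000, P'[4] = 0b10000111

In CTR with a reused counter, both messages share the same keystream S_i, so C_i ⊕ C'_i = P_i ⊕ P'_i and thus P'_i = P_i ⊕ C_i ⊕ C'_i.
P'[0]: 0b01001010 ⊕ 0b01111111 ⊕ 0b00001010 = 0b00111111.
P'[1]: 0b11110010 ⊕ 0b11001010 ⊕ 0b11100111 = 0b11011111.
P'[2]: 0b11000000 ⊕ 0b11110111 ⊕ 0b01101010 = 0b01011101.
P'[3]: 0b11101100 ⊕ 0b11010110 ⊕ 0b10111010 = 0b10000000.
P'[4]: 0b10100000 ⊕ 0b10011001 ⊕ 0b10111110 = 0b10000111.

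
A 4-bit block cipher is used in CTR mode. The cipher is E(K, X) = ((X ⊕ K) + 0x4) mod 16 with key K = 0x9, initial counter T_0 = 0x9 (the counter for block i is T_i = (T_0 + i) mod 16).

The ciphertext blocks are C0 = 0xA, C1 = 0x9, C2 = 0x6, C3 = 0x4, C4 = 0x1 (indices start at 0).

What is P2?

CTR decryption: S_i = E(K, T_i) where T_i is the counter for block i; P_i = C_i ⊕ S_i.
P2: T = 0xB, S = E(K, T) = 0x6; 0x6 ⊕ 0x6 = 0x0.

P2 = 0x0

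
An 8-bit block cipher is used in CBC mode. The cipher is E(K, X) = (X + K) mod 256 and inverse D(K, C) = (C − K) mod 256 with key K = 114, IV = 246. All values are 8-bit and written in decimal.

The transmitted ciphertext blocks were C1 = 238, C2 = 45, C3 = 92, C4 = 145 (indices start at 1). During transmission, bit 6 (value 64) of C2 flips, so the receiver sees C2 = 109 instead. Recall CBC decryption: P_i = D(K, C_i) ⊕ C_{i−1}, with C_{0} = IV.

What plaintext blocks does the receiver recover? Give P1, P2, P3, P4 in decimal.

P1 = 138, P2 = 21, P3 = 135, P4 = 67

Only C2 changed, to 109. In CBC, a change in C_i garbles P_i and flips the same bit in P_{i+1}. Decrypting the received ciphertext:
P1: D(K, 238) = 124; 124 ⊕ 246 = 138.
P2: D(K, 109) = 251; 251 ⊕ 238 = 21.
P3: D(K, 92) = 234; 234 ⊕ 109 = 135.
P4: D(K, 145) = 31; 31 ⊕ 92 = 67.
Blocks that differ from the original plaintext: P2, P3.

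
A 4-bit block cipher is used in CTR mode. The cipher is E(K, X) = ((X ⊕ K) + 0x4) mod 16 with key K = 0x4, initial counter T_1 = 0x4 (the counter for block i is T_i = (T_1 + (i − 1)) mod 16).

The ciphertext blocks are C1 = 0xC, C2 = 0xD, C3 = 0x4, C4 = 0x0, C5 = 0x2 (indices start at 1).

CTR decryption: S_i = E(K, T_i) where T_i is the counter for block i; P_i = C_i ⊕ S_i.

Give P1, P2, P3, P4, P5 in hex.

P1 = 0x8, P2 = 0x8, P3 = 0x2, P4 = 0x7, P5 = 0x2

P1: T = 0x4, S = E(K, T) = 0x4; 0xC ⊕ 0x4 = 0x8.
P2: T = 0x5, S = E(K, T) = 0x5; 0xD ⊕ 0x5 = 0x8.
P3: T = 0x6, S = E(K, T) = 0x6; 0x4 ⊕ 0x6 = 0x2.
P4: T = 0x7, S = E(K, T) = 0x7; 0x0 ⊕ 0x7 = 0x7.
P5: T = 0x8, S = E(K, T) = 0x0; 0x2 ⊕ 0x0 = 0x2.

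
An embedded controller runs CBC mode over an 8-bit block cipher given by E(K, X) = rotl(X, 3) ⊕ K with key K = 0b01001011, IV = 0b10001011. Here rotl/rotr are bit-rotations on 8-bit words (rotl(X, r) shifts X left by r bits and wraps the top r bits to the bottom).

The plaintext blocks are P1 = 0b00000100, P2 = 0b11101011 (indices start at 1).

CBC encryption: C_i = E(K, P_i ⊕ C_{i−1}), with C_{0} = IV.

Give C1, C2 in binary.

C1: P1 ⊕ 0b10001011 = 0b10001111; E(K, 0b10001111) = 0b00110111.
C2: P2 ⊕ 0b00110111 = 0b11011100; E(K, 0b11011100) = 0b10101101.

C1 = 0b00110111, C2 = 0b10101101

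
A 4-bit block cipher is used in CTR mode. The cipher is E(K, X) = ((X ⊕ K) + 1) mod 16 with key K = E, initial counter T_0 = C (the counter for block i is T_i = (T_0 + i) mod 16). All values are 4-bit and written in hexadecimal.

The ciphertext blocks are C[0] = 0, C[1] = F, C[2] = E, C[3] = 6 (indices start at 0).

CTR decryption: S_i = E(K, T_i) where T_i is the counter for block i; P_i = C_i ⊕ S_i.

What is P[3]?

P[3] = 4

P[3]: T = F, S = E(K, T) = 2; 6 ⊕ 2 = 4.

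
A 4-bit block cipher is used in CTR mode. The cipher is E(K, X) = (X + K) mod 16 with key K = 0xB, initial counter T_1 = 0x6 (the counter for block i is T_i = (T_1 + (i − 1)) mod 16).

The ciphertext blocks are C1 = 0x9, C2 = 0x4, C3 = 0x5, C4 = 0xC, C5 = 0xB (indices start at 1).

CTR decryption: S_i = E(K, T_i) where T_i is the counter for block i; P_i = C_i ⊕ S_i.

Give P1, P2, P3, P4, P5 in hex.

P1: T = 0x6, S = E(K, T) = 0x1; 0x9 ⊕ 0x1 = 0x8.
P2: T = 0x7, S = E(K, T) = 0x2; 0x4 ⊕ 0x2 = 0x6.
P3: T = 0x8, S = E(K, T) = 0x3; 0x5 ⊕ 0x3 = 0x6.
P4: T = 0x9, S = E(K, T) = 0x4; 0xC ⊕ 0x4 = 0x8.
P5: T = 0xA, S = E(K, T) = 0x5; 0xB ⊕ 0x5 = 0xE.

P1 = 0x8, P2 = 0x6, P3 = 0x6, P4 = 0x8, P5 = 0xE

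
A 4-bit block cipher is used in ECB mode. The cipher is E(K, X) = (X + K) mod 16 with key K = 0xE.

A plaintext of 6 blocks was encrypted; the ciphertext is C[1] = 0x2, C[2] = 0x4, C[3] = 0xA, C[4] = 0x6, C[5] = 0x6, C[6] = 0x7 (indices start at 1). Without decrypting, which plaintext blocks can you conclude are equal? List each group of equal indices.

ECB encrypts each block independently with the same key, so equal ciphertext blocks imply equal plaintext blocks.
C[4] = C[5] = 0x6, so P[4] = P[5].

P[4] = P[5]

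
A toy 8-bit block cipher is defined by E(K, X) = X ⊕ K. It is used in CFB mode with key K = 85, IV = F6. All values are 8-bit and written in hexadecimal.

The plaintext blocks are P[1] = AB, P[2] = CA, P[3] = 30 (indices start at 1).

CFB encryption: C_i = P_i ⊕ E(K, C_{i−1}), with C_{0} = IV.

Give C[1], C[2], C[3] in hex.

C[1]: E(K, F6) = 73; AB ⊕ 73 = D8.
C[2]: E(K, D8) = 5D; CA ⊕ 5D = 97.
C[3]: E(K, 97) = 12; 30 ⊕ 12 = 22.

C[1] = D8, C[2] = 97, C[3] = 22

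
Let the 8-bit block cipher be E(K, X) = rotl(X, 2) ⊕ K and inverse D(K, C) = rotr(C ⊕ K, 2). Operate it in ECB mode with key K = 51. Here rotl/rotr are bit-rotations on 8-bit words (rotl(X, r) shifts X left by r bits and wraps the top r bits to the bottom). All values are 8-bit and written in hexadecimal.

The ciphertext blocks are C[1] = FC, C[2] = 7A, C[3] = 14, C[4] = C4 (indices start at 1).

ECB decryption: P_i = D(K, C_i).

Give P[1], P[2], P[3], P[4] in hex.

P[1] = 6B, P[2] = CA, P[3] = 51, P[4] = 65

P[1]: D(K, FC) = 6B.
P[2]: D(K, 7A) = CA.
P[3]: D(K, 14) = 51.
P[4]: D(K, C4) = 65.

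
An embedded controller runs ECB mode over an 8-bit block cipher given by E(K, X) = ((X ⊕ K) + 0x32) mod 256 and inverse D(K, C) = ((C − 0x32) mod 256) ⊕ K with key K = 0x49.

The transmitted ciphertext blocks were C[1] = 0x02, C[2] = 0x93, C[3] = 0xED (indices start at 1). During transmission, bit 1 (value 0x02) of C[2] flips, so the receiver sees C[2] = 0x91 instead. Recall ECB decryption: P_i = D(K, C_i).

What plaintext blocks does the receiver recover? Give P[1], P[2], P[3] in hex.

P[1] = 0x99, P[2] = 0x16, P[3] = 0xF2

Only C[2] changed, to 0x91. In ECB, a change in C_i affects only P_i. Decrypting the received ciphertext:
P[1]: D(K, 0x02) = 0x99.
P[2]: D(K, 0x91) = 0x16.
P[3]: D(K, 0xED) = 0xF2.
Blocks that differ from the original plaintext: P[2].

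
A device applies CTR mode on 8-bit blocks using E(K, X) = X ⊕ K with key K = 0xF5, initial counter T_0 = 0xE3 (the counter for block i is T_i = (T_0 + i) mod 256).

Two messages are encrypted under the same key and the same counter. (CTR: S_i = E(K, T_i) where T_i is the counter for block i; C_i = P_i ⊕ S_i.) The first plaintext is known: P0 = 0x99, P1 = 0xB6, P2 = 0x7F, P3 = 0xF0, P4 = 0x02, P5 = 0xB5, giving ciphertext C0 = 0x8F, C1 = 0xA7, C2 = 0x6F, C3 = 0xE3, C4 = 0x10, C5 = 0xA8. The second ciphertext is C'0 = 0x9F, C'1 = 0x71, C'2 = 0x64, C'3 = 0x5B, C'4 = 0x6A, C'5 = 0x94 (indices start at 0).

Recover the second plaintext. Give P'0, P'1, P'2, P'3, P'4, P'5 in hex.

P'0 = 0x89, P'1 = 0x60, P'2 = 0x74, P'3 = 0x48, P'4 = 0x78, P'5 = 0x89

In CTR with a reused counter, both messages share the same keystream S_i, so C_i ⊕ C'_i = P_i ⊕ P'_i and thus P'_i = P_i ⊕ C_i ⊕ C'_i.
P'0: 0x99 ⊕ 0x8F ⊕ 0x9F = 0x89.
P'1: 0xB6 ⊕ 0xA7 ⊕ 0x71 = 0x60.
P'2: 0x7F ⊕ 0x6F ⊕ 0x64 = 0x74.
P'3: 0xF0 ⊕ 0xE3 ⊕ 0x5B = 0x48.
P'4: 0x02 ⊕ 0x10 ⊕ 0x6A = 0x78.
P'5: 0xB5 ⊕ 0xA8 ⊕ 0x94 = 0x89.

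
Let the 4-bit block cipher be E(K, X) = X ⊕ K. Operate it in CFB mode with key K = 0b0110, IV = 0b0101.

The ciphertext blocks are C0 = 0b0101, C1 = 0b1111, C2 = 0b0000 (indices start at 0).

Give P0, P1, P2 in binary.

CFB decryption: P_i = C_i ⊕ E(K, C_{i−1}), with C_{−1} = IV.
P0: E(K, 0b0101) = 0b0011; 0b0101 ⊕ 0b0011 = 0b0110.
P1: E(K, 0b0101) = 0b0011; 0b1111 ⊕ 0b0011 = 0b1100.
P2: E(K, 0b1111) = 0b1001; 0b0000 ⊕ 0b1001 = 0b1001.

P0 = 0b0110, P1 = 0b1100, P2 = 0b1001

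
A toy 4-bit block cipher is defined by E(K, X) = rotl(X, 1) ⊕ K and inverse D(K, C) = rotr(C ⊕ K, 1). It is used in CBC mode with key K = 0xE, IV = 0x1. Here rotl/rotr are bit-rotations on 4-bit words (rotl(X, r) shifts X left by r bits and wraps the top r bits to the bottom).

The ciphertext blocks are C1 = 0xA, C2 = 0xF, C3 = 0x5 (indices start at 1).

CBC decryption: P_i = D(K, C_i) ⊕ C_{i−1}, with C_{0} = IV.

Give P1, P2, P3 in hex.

P1 = 0x3, P2 = 0x2, P3 = 0x2

P1: D(K, 0xA) = 0x2; 0x2 ⊕ 0x1 = 0x3.
P2: D(K, 0xF) = 0x8; 0x8 ⊕ 0xA = 0x2.
P3: D(K, 0x5) = 0xD; 0xD ⊕ 0xF = 0x2.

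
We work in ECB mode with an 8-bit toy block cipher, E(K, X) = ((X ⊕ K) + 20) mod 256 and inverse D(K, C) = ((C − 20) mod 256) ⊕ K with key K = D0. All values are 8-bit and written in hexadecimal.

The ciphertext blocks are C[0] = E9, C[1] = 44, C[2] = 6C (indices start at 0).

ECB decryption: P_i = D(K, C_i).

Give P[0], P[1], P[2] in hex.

P[0]: D(K, E9) = 19.
P[1]: D(K, 44) = F4.
P[2]: D(K, 6C) = 9C.

P[0] = 19, P[1] = F4, P[2] = 9C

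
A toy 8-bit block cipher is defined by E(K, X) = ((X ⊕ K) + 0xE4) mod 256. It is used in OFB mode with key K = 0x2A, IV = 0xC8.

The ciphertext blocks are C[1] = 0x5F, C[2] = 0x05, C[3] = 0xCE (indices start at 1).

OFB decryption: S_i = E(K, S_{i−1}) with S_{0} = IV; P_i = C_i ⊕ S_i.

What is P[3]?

P[1]: S = E(K, 0xC8) = 0xC6; 0x5F ⊕ 0xC6 = 0x99.
P[2]: S = E(K, 0xC6) = 0xD0; 0x05 ⊕ 0xD0 = 0xD5.
P[3]: S = E(K, 0xD0) = 0xDE; 0xCE ⊕ 0xDE = 0x10.

P[3] = 0x10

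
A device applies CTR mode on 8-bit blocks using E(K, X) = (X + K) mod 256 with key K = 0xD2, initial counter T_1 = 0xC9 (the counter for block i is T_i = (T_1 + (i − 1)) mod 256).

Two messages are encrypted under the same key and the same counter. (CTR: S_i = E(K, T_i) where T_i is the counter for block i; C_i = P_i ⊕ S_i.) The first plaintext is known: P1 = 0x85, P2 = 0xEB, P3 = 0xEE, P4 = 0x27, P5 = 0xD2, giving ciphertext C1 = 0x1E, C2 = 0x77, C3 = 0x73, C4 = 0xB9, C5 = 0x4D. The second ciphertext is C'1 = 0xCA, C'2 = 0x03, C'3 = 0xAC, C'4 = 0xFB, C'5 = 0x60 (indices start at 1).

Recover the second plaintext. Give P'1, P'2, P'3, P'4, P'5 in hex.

In CTR with a reused counter, both messages share the same keystream S_i, so C_i ⊕ C'_i = P_i ⊕ P'_i and thus P'_i = P_i ⊕ C_i ⊕ C'_i.
P'1: 0x85 ⊕ 0x1E ⊕ 0xCA = 0x51.
P'2: 0xEB ⊕ 0x77 ⊕ 0x03 = 0x9F.
P'3: 0xEE ⊕ 0x73 ⊕ 0xAC = 0x31.
P'4: 0x27 ⊕ 0xB9 ⊕ 0xFB = 0x65.
P'5: 0xD2 ⊕ 0x4D ⊕ 0x60 = 0xFF.

P'1 = 0x51, P'2 = 0x9F, P'3 = 0x31, P'4 = 0x65, P'5 = 0xFF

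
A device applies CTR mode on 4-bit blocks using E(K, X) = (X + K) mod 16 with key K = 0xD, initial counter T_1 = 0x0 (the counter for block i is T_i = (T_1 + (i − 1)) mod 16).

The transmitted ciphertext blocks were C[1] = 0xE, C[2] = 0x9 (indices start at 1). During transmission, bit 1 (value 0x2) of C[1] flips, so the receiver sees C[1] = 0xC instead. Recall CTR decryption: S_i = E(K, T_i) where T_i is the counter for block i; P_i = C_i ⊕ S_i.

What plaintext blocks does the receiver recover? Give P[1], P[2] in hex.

P[1] = 0x1, P[2] = 0x7

Only C[1] changed, to 0xC. In CTR, a change in C_i flips the same bit in P_i only; the keystream is unaffected. Decrypting the received ciphertext:
P[1]: T = 0x0, S = E(K, T) = 0xD; 0xC ⊕ 0xD = 0x1.
P[2]: T = 0x1, S = E(K, T) = 0xE; 0x9 ⊕ 0xE = 0x7.
Blocks that differ from the original plaintext: P[1].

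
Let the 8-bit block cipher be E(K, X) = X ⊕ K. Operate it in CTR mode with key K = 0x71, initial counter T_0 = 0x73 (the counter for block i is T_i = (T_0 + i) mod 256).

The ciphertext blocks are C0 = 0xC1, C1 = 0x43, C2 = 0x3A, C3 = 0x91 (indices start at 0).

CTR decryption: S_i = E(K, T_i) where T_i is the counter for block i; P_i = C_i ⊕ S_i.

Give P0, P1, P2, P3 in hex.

P0 = 0xC3, P1 = 0x46, P2 = 0x3E, P3 = 0x96

P0: T = 0x73, S = E(K, T) = 0x02; 0xC1 ⊕ 0x02 = 0xC3.
P1: T = 0x74, S = E(K, T) = 0x05; 0x43 ⊕ 0x05 = 0x46.
P2: T = 0x75, S = E(K, T) = 0x04; 0x3A ⊕ 0x04 = 0x3E.
P3: T = 0x76, S = E(K, T) = 0x07; 0x91 ⊕ 0x07 = 0x96.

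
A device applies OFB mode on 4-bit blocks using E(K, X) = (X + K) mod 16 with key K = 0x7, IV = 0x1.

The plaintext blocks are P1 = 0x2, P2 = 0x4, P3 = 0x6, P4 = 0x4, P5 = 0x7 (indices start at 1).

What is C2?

OFB encryption: S_i = E(K, S_{i−1}) with S_{0} = IV; C_i = P_i ⊕ S_i.
C1: S = E(K, 0x1) = 0x8; 0x2 ⊕ 0x8 = 0xA.
C2: S = E(K, 0x8) = 0xF; 0x4 ⊕ 0xF = 0xB.

C2 = 0xB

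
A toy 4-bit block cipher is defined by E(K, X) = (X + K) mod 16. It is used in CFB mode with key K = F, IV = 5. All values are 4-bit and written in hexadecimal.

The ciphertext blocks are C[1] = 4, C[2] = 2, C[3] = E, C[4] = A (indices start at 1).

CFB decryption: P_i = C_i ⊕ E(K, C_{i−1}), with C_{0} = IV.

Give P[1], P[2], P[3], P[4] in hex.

P[1]: E(K, 5) = 4; 4 ⊕ 4 = 0.
P[2]: E(K, 4) = 3; 2 ⊕ 3 = 1.
P[3]: E(K, 2) = 1; E ⊕ 1 = F.
P[4]: E(K, E) = D; A ⊕ D = 7.

P[1] = 0, P[2] = 1, P[3] = F, P[4] = 7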